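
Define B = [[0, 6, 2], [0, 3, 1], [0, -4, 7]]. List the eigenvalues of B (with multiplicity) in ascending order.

0, 5, 5

Characteristic polynomial: p(μ) = μ^3 - 10μ^2 + 25μ = μ(μ - 5)^2.
Roots (with multiplicity): 0, 5, 5.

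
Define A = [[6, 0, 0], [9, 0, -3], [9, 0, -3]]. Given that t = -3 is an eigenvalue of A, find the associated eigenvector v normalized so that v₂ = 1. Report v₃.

1

A + 3I = [[9, 0, 0], [9, 3, -3], [9, 0, 0]].
Solving (A + 3I)v = 0 gives the eigenspace spanned by (0, 1, 1).
With v₂ = 1, v = (0, 1, 1), so v₃ = 1.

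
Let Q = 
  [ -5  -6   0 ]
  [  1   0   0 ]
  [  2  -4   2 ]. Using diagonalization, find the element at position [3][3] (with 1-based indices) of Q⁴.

16

Characteristic polynomial: t^3 + 3t^2 - 4t - 12 = (t - 2)(t + 2)(t + 3), so the eigenvalues are -3, -2, 2.
t=-3: eigenvector (3, -1, -2).
t=-2: eigenvector (-2, 1, 2).
t=2: eigenvector (0, 0, 1).
P = [[3, -2, 0], [-1, 1, 0], [-2, 2, 1]], D = diag(-3, -2, 2), P⁻¹ = [[1, 2, 0], [1, 3, 0], [0, -2, 1]].
Q⁴ = P·diag(81, 16, 16)·P⁻¹ = [[211, 390, 0], [-65, -114, 0], [-130, -260, 16]].
The requested entry is 16.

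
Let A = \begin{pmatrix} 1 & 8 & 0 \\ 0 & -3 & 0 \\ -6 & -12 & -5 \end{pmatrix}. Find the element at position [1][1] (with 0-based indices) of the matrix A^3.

Characteristic polynomial: λ^3 + 7λ^2 + 7λ - 15 = (λ - 1)(λ + 3)(λ + 5), so the eigenvalues are -5, -3, 1.
λ=-5: eigenvector (0, 0, 1).
λ=-3: eigenvector (-2, 1, 0).
λ=1: eigenvector (1, 0, -1).
P = [[0, -2, 1], [0, 1, 0], [1, 0, -1]], D = diag(-5, -3, 1), P⁻¹ = [[1, 2, 1], [0, 1, 0], [1, 2, 0]].
A³ = P·diag(-125, -27, 1)·P⁻¹ = [[1, 56, 0], [0, -27, 0], [-126, -252, -125]].
The requested entry is -27.

-27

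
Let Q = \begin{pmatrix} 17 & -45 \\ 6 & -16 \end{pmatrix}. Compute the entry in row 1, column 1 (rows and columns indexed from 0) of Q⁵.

Characteristic polynomial: s^2 - s - 2 = (s - 2)(s + 1), so the eigenvalues are -1, 2.
s=2: eigenvector (3, 1).
s=-1: eigenvector (-5, -2).
P = [[3, -5], [1, -2]], D = diag(2, -1), P⁻¹ = [[2, -5], [1, -3]].
Q⁵ = P·diag(32, -1)·P⁻¹ = [[197, -495], [66, -166]].
The requested entry is -166.

-166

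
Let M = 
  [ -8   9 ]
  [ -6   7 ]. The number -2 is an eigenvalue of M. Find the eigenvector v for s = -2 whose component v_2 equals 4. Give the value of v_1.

M + 2I = [[-6, 9], [-6, 9]].
Solving (M + 2I)v = 0 gives the eigenspace spanned by (6, 4).
With v_2 = 4, v = (6, 4), so v_1 = 6.

6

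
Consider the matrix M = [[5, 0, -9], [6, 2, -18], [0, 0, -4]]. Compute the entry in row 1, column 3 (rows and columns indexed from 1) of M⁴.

Characteristic polynomial: s^3 - 3s^2 - 18s + 40 = (s - 5)(s - 2)(s + 4), so the eigenvalues are -4, 2, 5.
s=5: eigenvector (1, 2, 0).
s=2: eigenvector (0, 1, 0).
s=-4: eigenvector (1, 2, 1).
P = [[1, 0, 1], [2, 1, 2], [0, 0, 1]], D = diag(5, 2, -4), P⁻¹ = [[1, 0, -1], [-2, 1, 0], [0, 0, 1]].
M⁴ = P·diag(625, 16, 256)·P⁻¹ = [[625, 0, -369], [1218, 16, -738], [0, 0, 256]].
The requested entry is -369.

-369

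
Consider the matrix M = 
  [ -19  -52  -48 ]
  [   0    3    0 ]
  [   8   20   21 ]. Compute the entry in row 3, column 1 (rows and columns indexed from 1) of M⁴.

Characteristic polynomial: t^3 - 5t^2 - 9t + 45 = (t - 5)(t - 3)(t + 3), so the eigenvalues are -3, 3, 5.
t=5: eigenvector (-2, 0, 1).
t=3: eigenvector (2, 1, -2).
t=-3: eigenvector (3, 0, -1).
P = [[-2, 2, 3], [0, 1, 0], [1, -2, -1]], D = diag(5, 3, -3), P⁻¹ = [[1, 4, 3], [0, 1, 0], [1, 2, 2]].
M⁴ = P·diag(625, 81, 81)·P⁻¹ = [[-1007, -4352, -3264], [0, 81, 0], [544, 2176, 1713]].
The requested entry is 544.

544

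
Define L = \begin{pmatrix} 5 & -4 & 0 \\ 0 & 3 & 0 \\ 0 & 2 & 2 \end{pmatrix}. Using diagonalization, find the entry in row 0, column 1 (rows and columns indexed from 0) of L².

-32

Characteristic polynomial: μ^3 - 10μ^2 + 31μ - 30 = (μ - 5)(μ - 3)(μ - 2), so the eigenvalues are 2, 3, 5.
μ=5: eigenvector (1, 0, 0).
μ=3: eigenvector (2, 1, 2).
μ=2: eigenvector (0, 0, 1).
P = [[1, 2, 0], [0, 1, 0], [0, 2, 1]], D = diag(5, 3, 2), P⁻¹ = [[1, -2, 0], [0, 1, 0], [0, -2, 1]].
L² = P·diag(25, 9, 4)·P⁻¹ = [[25, -32, 0], [0, 9, 0], [0, 10, 4]].
The requested entry is -32.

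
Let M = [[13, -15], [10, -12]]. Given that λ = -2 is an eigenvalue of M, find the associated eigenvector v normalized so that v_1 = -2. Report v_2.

M + 2I = [[15, -15], [10, -10]].
Solving (M + 2I)v = 0 gives the eigenspace spanned by (-2, -2).
With v_1 = -2, v = (-2, -2), so v_2 = -2.

-2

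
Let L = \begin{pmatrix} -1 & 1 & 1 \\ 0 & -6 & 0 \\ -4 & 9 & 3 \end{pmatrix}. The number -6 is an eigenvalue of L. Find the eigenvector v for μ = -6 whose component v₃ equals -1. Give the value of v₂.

1

L + 6I = [[5, 1, 1], [0, 0, 0], [-4, 9, 9]].
Solving (L + 6I)v = 0 gives the eigenspace spanned by (0, 1, -1).
With v₃ = -1, v = (0, 1, -1), so v₂ = 1.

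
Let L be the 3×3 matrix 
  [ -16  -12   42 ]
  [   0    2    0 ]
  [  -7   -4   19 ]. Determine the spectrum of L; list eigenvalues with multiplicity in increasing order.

-2, 2, 5

Characteristic polynomial: p(r) = r^3 - 5r^2 - 4r + 20 = (r - 5)(r - 2)(r + 2).
Roots (with multiplicity): -2, 2, 5.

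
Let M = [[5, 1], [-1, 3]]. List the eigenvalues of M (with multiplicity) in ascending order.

4, 4

Characteristic polynomial: p(t) = t^2 - 8t + 16 = (t - 4)^2.
Roots (with multiplicity): 4, 4.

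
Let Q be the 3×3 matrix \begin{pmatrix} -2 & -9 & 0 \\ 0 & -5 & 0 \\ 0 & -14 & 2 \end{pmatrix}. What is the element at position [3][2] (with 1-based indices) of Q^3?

Characteristic polynomial: λ^3 + 5λ^2 - 4λ - 20 = (λ - 2)(λ + 2)(λ + 5), so the eigenvalues are -5, -2, 2.
λ=-2: eigenvector (1, 0, 0).
λ=-5: eigenvector (3, 1, 2).
λ=2: eigenvector (0, 0, 1).
P = [[1, 3, 0], [0, 1, 0], [0, 2, 1]], D = diag(-2, -5, 2), P⁻¹ = [[1, -3, 0], [0, 1, 0], [0, -2, 1]].
Q³ = P·diag(-8, -125, 8)·P⁻¹ = [[-8, -351, 0], [0, -125, 0], [0, -266, 8]].
The requested entry is -266.

-266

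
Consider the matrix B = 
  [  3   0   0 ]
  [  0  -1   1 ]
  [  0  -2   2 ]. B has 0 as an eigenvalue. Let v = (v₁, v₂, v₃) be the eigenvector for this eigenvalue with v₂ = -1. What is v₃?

-1

B = [[3, 0, 0], [0, -1, 1], [0, -2, 2]].
Solving (B)v = 0 gives the eigenspace spanned by (0, -1, -1).
With v₂ = -1, v = (0, -1, -1), so v₃ = -1.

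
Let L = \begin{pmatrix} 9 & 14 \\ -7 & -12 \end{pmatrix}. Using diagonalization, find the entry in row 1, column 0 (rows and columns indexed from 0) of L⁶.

Characteristic polynomial: λ^2 + 3λ - 10 = (λ - 2)(λ + 5), so the eigenvalues are -5, 2.
λ=2: eigenvector (2, -1).
λ=-5: eigenvector (-1, 1).
P = [[2, -1], [-1, 1]], D = diag(2, -5), P⁻¹ = [[1, 1], [1, 2]].
L⁶ = P·diag(64, 15625)·P⁻¹ = [[-15497, -31122], [15561, 31186]].
The requested entry is 15561.

15561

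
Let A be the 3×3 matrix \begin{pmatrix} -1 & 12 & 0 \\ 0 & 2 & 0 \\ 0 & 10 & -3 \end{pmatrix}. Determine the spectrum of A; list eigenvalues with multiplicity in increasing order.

Characteristic polynomial: p(λ) = λ^3 + 2λ^2 - 5λ - 6 = (λ - 2)(λ + 1)(λ + 3).
Roots (with multiplicity): -3, -1, 2.

-3, -1, 2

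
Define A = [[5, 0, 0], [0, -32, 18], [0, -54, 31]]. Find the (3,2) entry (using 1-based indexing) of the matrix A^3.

Characteristic polynomial: t^3 - 4t^2 - 25t + 100 = (t - 5)(t - 4)(t + 5), so the eigenvalues are -5, 4, 5.
t=5: eigenvector (1, 0, 0).
t=4: eigenvector (0, -1, -2).
t=-5: eigenvector (0, 2, 3).
P = [[1, 0, 0], [0, -1, 2], [0, -2, 3]], D = diag(5, 4, -5), P⁻¹ = [[1, 0, 0], [0, 3, -2], [0, 2, -1]].
A³ = P·diag(125, 64, -125)·P⁻¹ = [[125, 0, 0], [0, -692, 378], [0, -1134, 631]].
The requested entry is -1134.

-1134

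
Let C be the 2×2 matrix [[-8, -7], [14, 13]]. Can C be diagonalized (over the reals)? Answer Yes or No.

Characteristic polynomial: p(λ) = λ^2 - 5λ - 6 = (λ - 6)(λ + 1).
All 2 eigenvalues are distinct, so C is diagonalizable.

Yes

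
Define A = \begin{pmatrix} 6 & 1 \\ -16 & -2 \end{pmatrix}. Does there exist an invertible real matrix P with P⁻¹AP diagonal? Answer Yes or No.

No

Characteristic polynomial: p(s) = s^2 - 4s + 4 = (s - 2)^2.
s = 2 has algebraic multiplicity 2; rank(A − 2I) = 1, so geometric multiplicity = 1.
Geometric multiplicity < algebraic multiplicity, so A is not diagonalizable.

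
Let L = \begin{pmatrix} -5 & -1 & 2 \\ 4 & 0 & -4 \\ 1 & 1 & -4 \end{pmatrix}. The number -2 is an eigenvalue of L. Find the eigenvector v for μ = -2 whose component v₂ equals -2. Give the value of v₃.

-1

L + 2I = [[-3, -1, 2], [4, 2, -4], [1, 1, -2]].
Solving (L + 2I)v = 0 gives the eigenspace spanned by (0, -2, -1).
With v₂ = -2, v = (0, -2, -1), so v₃ = -1.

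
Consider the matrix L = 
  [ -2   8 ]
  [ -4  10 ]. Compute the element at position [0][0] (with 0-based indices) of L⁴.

Characteristic polynomial: r^2 - 8r + 12 = (r - 6)(r - 2), so the eigenvalues are 2, 6.
r=2: eigenvector (2, 1).
r=6: eigenvector (-1, -1).
P = [[2, -1], [1, -1]], D = diag(2, 6), P⁻¹ = [[1, -1], [1, -2]].
L⁴ = P·diag(16, 1296)·P⁻¹ = [[-1264, 2560], [-1280, 2576]].
The requested entry is -1264.

-1264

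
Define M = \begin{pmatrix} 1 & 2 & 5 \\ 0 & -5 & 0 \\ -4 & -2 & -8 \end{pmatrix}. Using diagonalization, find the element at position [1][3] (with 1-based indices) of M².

-35

Characteristic polynomial: λ^3 + 12λ^2 + 47λ + 60 = (λ + 3)(λ + 4)(λ + 5), so the eigenvalues are -5, -4, -3.
λ=-3: eigenvector (5, 0, -4).
λ=-5: eigenvector (-2, 1, 2).
λ=-4: eigenvector (-1, 0, 1).
P = [[5, -2, -1], [0, 1, 0], [-4, 2, 1]], D = diag(-3, -5, -4), P⁻¹ = [[1, 0, 1], [0, 1, 0], [4, -2, 5]].
M² = P·diag(9, 25, 16)·P⁻¹ = [[-19, -18, -35], [0, 25, 0], [28, 18, 44]].
The requested entry is -35.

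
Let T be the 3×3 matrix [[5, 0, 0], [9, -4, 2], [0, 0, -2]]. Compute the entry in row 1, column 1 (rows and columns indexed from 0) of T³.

-64

Characteristic polynomial: μ^3 + μ^2 - 22μ - 40 = (μ - 5)(μ + 2)(μ + 4), so the eigenvalues are -4, -2, 5.
μ=5: eigenvector (1, 1, 0).
μ=-2: eigenvector (0, 1, 1).
μ=-4: eigenvector (0, 1, 0).
P = [[1, 0, 0], [1, 1, 1], [0, 1, 0]], D = diag(5, -2, -4), P⁻¹ = [[1, 0, 0], [0, 0, 1], [-1, 1, -1]].
T³ = P·diag(125, -8, -64)·P⁻¹ = [[125, 0, 0], [189, -64, 56], [0, 0, -8]].
The requested entry is -64.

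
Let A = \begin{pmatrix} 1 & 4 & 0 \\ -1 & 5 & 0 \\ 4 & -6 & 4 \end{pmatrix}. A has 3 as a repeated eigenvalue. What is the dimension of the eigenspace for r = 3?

1

A − 3I = [[-2, 4, 0], [-1, 2, 0], [4, -6, 1]].
This matrix has rank 2, so its null space has dimension 3 − 2 = 1.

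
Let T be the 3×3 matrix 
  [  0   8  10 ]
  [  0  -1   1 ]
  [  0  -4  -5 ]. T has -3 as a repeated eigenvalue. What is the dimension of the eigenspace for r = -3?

T + 3I = [[3, 8, 10], [0, 2, 1], [0, -4, -2]].
This matrix has rank 2, so its null space has dimension 3 − 2 = 1.

1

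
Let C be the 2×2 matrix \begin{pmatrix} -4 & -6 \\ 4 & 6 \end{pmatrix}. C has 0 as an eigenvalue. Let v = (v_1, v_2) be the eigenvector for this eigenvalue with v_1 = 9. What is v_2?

-6

C = [[-4, -6], [4, 6]].
Solving (C)v = 0 gives the eigenspace spanned by (9, -6).
With v_1 = 9, v = (9, -6), so v_2 = -6.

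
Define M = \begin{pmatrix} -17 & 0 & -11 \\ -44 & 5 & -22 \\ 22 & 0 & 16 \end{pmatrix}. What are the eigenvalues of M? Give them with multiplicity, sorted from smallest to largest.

Characteristic polynomial: p(s) = s^3 - 4s^2 - 35s + 150 = (s - 5)^2(s + 6).
Roots (with multiplicity): -6, 5, 5.

-6, 5, 5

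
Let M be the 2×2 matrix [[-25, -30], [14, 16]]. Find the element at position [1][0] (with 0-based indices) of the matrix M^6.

-161406

Characteristic polynomial: s^2 + 9s + 20 = (s + 4)(s + 5), so the eigenvalues are -5, -4.
s=-5: eigenvector (3, -2).
s=-4: eigenvector (-10, 7).
P = [[3, -10], [-2, 7]], D = diag(-5, -4), P⁻¹ = [[7, 10], [2, 3]].
M⁶ = P·diag(15625, 4096)·P⁻¹ = [[246205, 345870], [-161406, -226484]].
The requested entry is -161406.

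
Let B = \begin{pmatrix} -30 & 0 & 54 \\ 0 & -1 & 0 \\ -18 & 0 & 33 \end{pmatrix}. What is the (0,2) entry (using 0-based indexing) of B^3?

1458

Characteristic polynomial: s^3 - 2s^2 - 21s - 18 = (s - 6)(s + 1)(s + 3), so the eigenvalues are -3, -1, 6.
s=-3: eigenvector (2, 0, 1).
s=-1: eigenvector (0, 1, 0).
s=6: eigenvector (-3, 0, -2).
P = [[2, 0, -3], [0, 1, 0], [1, 0, -2]], D = diag(-3, -1, 6), P⁻¹ = [[2, 0, -3], [0, 1, 0], [1, 0, -2]].
B³ = P·diag(-27, -1, 216)·P⁻¹ = [[-756, 0, 1458], [0, -1, 0], [-486, 0, 945]].
The requested entry is 1458.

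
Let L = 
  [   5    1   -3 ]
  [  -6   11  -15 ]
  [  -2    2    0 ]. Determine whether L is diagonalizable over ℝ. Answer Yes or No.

No

Characteristic polynomial: p(r) = r^3 - 16r^2 + 85r - 150 = (r - 6)(r - 5)^2.
r = 5 has algebraic multiplicity 2; rank(L − 5I) = 2, so geometric multiplicity = 1.
Geometric multiplicity < algebraic multiplicity, so L is not diagonalizable.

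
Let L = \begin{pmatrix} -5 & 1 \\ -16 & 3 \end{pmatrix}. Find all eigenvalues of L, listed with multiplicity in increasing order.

Characteristic polynomial: p(t) = t^2 + 2t + 1 = (t + 1)^2.
Roots (with multiplicity): -1, -1.

-1, -1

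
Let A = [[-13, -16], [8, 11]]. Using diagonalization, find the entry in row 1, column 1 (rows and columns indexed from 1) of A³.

-277

Characteristic polynomial: λ^2 + 2λ - 15 = (λ - 3)(λ + 5), so the eigenvalues are -5, 3.
λ=-5: eigenvector (-2, 1).
λ=3: eigenvector (-1, 1).
P = [[-2, -1], [1, 1]], D = diag(-5, 3), P⁻¹ = [[-1, -1], [1, 2]].
A³ = P·diag(-125, 27)·P⁻¹ = [[-277, -304], [152, 179]].
The requested entry is -277.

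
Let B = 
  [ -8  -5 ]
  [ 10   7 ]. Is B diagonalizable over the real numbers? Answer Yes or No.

Characteristic polynomial: p(t) = t^2 + t - 6 = (t - 2)(t + 3).
All 2 eigenvalues are distinct, so B is diagonalizable.

Yes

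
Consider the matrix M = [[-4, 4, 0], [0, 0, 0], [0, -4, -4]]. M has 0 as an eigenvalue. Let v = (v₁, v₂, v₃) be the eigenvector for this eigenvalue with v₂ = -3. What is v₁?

M = [[-4, 4, 0], [0, 0, 0], [0, -4, -4]].
Solving (M)v = 0 gives the eigenspace spanned by (-3, -3, 3).
With v₂ = -3, v = (-3, -3, 3), so v₁ = -3.

-3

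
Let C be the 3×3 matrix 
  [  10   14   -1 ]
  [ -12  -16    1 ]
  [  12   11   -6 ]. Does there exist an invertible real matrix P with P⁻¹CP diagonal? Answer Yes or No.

Characteristic polynomial: p(μ) = μ^3 + 12μ^2 + 45μ + 50 = (μ + 2)(μ + 5)^2.
μ = -5 has algebraic multiplicity 2; rank(C + 5I) = 2, so geometric multiplicity = 1.
Geometric multiplicity < algebraic multiplicity, so C is not diagonalizable.

No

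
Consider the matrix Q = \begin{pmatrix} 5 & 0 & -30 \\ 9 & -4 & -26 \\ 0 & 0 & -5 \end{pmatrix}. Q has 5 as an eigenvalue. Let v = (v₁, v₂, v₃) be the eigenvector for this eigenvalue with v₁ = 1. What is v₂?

Q − 5I = [[0, 0, -30], [9, -9, -26], [0, 0, -10]].
Solving (Q − 5I)v = 0 gives the eigenspace spanned by (1, 1, 0).
With v₁ = 1, v = (1, 1, 0), so v₂ = 1.

1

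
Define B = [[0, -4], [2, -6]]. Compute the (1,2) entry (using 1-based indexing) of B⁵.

-1984

Characteristic polynomial: r^2 + 6r + 8 = (r + 2)(r + 4), so the eigenvalues are -4, -2.
r=-4: eigenvector (-1, -1).
r=-2: eigenvector (2, 1).
P = [[-1, 2], [-1, 1]], D = diag(-4, -2), P⁻¹ = [[1, -2], [1, -1]].
B⁵ = P·diag(-1024, -32)·P⁻¹ = [[960, -1984], [992, -2016]].
The requested entry is -1984.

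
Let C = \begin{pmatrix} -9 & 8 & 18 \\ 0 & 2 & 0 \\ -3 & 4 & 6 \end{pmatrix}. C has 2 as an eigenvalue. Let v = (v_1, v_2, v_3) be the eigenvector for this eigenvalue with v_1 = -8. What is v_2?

C − 2I = [[-11, 8, 18], [0, 0, 0], [-3, 4, 4]].
Solving (C − 2I)v = 0 gives the eigenspace spanned by (-8, -2, -4).
With v_1 = -8, v = (-8, -2, -4), so v_2 = -2.

-2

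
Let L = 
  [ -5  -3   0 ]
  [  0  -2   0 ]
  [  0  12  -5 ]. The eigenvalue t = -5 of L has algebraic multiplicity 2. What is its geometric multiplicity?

L + 5I = [[0, -3, 0], [0, 3, 0], [0, 12, 0]].
This matrix has rank 1, so its null space has dimension 3 − 1 = 2.

2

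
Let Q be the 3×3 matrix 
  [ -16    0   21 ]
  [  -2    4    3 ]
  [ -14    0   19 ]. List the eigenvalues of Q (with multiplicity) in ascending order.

-2, 4, 5

Characteristic polynomial: p(r) = r^3 - 7r^2 + 2r + 40 = (r - 5)(r - 4)(r + 2).
Roots (with multiplicity): -2, 4, 5.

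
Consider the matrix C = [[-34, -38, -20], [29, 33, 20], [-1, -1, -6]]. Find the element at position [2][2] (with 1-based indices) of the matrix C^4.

-2193

Characteristic polynomial: r^3 + 7r^2 - 14r - 120 = (r - 4)(r + 5)(r + 6), so the eigenvalues are -6, -5, 4.
r=-6: eigenvector (2, -2, 1).
r=-5: eigenvector (-2, 1, 1).
r=4: eigenvector (-1, 1, 0).
P = [[2, -2, -1], [-2, 1, 1], [1, 1, 0]], D = diag(-6, -5, 4), P⁻¹ = [[1, 1, 1], [-1, -1, 0], [3, 4, 2]].
C⁴ = P·diag(1296, 625, 256)·P⁻¹ = [[3074, 2818, 2080], [-2449, -2193, -2080], [671, 671, 1296]].
The requested entry is -2193.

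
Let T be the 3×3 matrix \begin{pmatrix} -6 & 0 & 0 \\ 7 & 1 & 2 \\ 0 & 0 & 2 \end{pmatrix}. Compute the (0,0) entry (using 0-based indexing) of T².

36

Characteristic polynomial: λ^3 + 3λ^2 - 16λ + 12 = (λ - 2)(λ - 1)(λ + 6), so the eigenvalues are -6, 1, 2.
λ=-6: eigenvector (1, -1, 0).
λ=1: eigenvector (0, 1, 0).
λ=2: eigenvector (0, 2, 1).
P = [[1, 0, 0], [-1, 1, 2], [0, 0, 1]], D = diag(-6, 1, 2), P⁻¹ = [[1, 0, 0], [1, 1, -2], [0, 0, 1]].
T² = P·diag(36, 1, 4)·P⁻¹ = [[36, 0, 0], [-35, 1, 6], [0, 0, 4]].
The requested entry is 36.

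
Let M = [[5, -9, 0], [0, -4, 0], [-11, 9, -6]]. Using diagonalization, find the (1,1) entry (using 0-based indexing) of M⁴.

256

Characteristic polynomial: λ^3 + 5λ^2 - 26λ - 120 = (λ - 5)(λ + 4)(λ + 6), so the eigenvalues are -6, -4, 5.
λ=-4: eigenvector (1, 1, -1).
λ=5: eigenvector (1, 0, -1).
λ=-6: eigenvector (0, 0, 1).
P = [[1, 1, 0], [1, 0, 0], [-1, -1, 1]], D = diag(-4, 5, -6), P⁻¹ = [[0, 1, 0], [1, -1, 0], [1, 0, 1]].
M⁴ = P·diag(256, 625, 1296)·P⁻¹ = [[625, -369, 0], [0, 256, 0], [671, 369, 1296]].
The requested entry is 256.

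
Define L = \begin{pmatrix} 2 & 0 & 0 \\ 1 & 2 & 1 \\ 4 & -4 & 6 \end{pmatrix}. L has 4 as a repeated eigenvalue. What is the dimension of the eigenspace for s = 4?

1

L − 4I = [[-2, 0, 0], [1, -2, 1], [4, -4, 2]].
This matrix has rank 2, so its null space has dimension 3 − 2 = 1.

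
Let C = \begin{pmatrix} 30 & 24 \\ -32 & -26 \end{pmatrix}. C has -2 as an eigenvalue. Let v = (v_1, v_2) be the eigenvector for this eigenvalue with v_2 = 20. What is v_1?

C + 2I = [[32, 24], [-32, -24]].
Solving (C + 2I)v = 0 gives the eigenspace spanned by (-15, 20).
With v_2 = 20, v = (-15, 20), so v_1 = -15.

-15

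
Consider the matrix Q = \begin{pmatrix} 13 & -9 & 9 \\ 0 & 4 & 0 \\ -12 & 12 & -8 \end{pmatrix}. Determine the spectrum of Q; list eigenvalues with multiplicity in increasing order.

1, 4, 4

Characteristic polynomial: p(s) = s^3 - 9s^2 + 24s - 16 = (s - 4)^2(s - 1).
Roots (with multiplicity): 1, 4, 4.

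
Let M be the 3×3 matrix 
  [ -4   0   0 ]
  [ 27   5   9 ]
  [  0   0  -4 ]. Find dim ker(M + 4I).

2

M + 4I = [[0, 0, 0], [27, 9, 9], [0, 0, 0]].
This matrix has rank 1, so its null space has dimension 3 − 1 = 2.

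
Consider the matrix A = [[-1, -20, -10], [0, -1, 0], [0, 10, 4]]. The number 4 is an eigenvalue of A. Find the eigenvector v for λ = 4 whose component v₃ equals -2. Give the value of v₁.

A − 4I = [[-5, -20, -10], [0, -5, 0], [0, 10, 0]].
Solving (A − 4I)v = 0 gives the eigenspace spanned by (4, 0, -2).
With v₃ = -2, v = (4, 0, -2), so v₁ = 4.

4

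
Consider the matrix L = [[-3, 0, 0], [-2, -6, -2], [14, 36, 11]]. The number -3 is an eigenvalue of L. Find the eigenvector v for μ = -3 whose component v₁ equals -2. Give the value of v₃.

L + 3I = [[0, 0, 0], [-2, -3, -2], [14, 36, 14]].
Solving (L + 3I)v = 0 gives the eigenspace spanned by (-2, 0, 2).
With v₁ = -2, v = (-2, 0, 2), so v₃ = 2.

2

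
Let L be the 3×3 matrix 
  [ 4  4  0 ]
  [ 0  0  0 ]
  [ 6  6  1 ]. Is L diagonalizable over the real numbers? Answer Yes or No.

Characteristic polynomial: p(λ) = λ^3 - 5λ^2 + 4λ = λ(λ - 4)(λ - 1).
All 3 eigenvalues are distinct, so L is diagonalizable.

Yes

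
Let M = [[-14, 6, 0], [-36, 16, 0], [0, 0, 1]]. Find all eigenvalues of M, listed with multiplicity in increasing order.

Characteristic polynomial: p(λ) = λ^3 - 3λ^2 - 6λ + 8 = (λ - 4)(λ - 1)(λ + 2).
Roots (with multiplicity): -2, 1, 4.

-2, 1, 4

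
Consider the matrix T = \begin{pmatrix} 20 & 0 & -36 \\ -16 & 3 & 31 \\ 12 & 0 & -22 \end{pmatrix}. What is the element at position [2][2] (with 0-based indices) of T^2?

52

Characteristic polynomial: s^3 - s^2 - 14s + 24 = (s - 3)(s - 2)(s + 4), so the eigenvalues are -4, 2, 3.
s=-4: eigenvector (-3, 2, -2).
s=3: eigenvector (0, 1, 0).
s=2: eigenvector (2, 1, 1).
P = [[-3, 0, 2], [2, 1, 1], [-2, 0, 1]], D = diag(-4, 3, 2), P⁻¹ = [[1, 0, -2], [-4, 1, 7], [2, 0, -3]].
T² = P·diag(16, 9, 4)·P⁻¹ = [[-32, 0, 72], [4, 9, -13], [-24, 0, 52]].
The requested entry is 52.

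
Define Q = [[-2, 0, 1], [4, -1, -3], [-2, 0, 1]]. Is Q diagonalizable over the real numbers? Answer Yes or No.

No

Characteristic polynomial: p(r) = r^3 + 2r^2 + r = r(r + 1)^2.
r = -1 has algebraic multiplicity 2; rank(Q + 1I) = 2, so geometric multiplicity = 1.
Geometric multiplicity < algebraic multiplicity, so Q is not diagonalizable.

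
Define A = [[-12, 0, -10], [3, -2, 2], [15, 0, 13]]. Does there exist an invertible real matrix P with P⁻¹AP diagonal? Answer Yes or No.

No

Characteristic polynomial: p(μ) = μ^3 + μ^2 - 8μ - 12 = (μ - 3)(μ + 2)^2.
μ = -2 has algebraic multiplicity 2; rank(A + 2I) = 2, so geometric multiplicity = 1.
Geometric multiplicity < algebraic multiplicity, so A is not diagonalizable.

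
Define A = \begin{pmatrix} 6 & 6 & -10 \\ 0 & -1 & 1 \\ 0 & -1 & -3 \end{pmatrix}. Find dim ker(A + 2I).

1

A + 2I = [[8, 6, -10], [0, 1, 1], [0, -1, -1]].
This matrix has rank 2, so its null space has dimension 3 − 2 = 1.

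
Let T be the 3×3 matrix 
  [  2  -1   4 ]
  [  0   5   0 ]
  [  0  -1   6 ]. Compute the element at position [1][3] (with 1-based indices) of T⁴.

Characteristic polynomial: μ^3 - 13μ^2 + 52μ - 60 = (μ - 6)(μ - 5)(μ - 2), so the eigenvalues are 2, 5, 6.
μ=2: eigenvector (-1, 0, 0).
μ=5: eigenvector (1, 1, 1).
μ=6: eigenvector (1, 0, 1).
P = [[-1, 1, 1], [0, 1, 0], [0, 1, 1]], D = diag(2, 5, 6), P⁻¹ = [[-1, 0, 1], [0, 1, 0], [0, -1, 1]].
T⁴ = P·diag(16, 625, 1296)·P⁻¹ = [[16, -671, 1280], [0, 625, 0], [0, -671, 1296]].
The requested entry is 1280.

1280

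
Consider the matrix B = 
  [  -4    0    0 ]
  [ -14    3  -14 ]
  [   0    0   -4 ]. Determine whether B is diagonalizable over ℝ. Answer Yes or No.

Characteristic polynomial: p(t) = t^3 + 5t^2 - 8t - 48 = (t - 3)(t + 4)^2.
t = -4 has algebraic multiplicity 2; rank(B + 4I) = 1, so geometric multiplicity = 2.
Every eigenvalue has geometric = algebraic multiplicity, so B is diagonalizable.

Yes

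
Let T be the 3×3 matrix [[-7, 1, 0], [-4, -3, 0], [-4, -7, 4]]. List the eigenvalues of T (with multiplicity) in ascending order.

Characteristic polynomial: p(r) = r^3 + 6r^2 - 15r - 100 = (r - 4)(r + 5)^2.
Roots (with multiplicity): -5, -5, 4.

-5, -5, 4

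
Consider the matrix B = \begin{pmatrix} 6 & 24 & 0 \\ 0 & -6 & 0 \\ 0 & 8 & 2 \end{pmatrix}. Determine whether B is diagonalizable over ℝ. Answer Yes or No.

Characteristic polynomial: p(μ) = μ^3 - 2μ^2 - 36μ + 72 = (μ - 6)(μ - 2)(μ + 6).
All 3 eigenvalues are distinct, so B is diagonalizable.

Yes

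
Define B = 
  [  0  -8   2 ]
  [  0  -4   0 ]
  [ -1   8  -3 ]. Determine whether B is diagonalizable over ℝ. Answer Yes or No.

Yes

Characteristic polynomial: p(t) = t^3 + 7t^2 + 14t + 8 = (t + 1)(t + 2)(t + 4).
All 3 eigenvalues are distinct, so B is diagonalizable.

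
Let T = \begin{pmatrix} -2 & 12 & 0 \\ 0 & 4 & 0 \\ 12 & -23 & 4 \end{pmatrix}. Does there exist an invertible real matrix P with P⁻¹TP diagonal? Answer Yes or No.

No

Characteristic polynomial: p(r) = r^3 - 6r^2 + 32 = (r - 4)^2(r + 2).
r = 4 has algebraic multiplicity 2; rank(T − 4I) = 2, so geometric multiplicity = 1.
Geometric multiplicity < algebraic multiplicity, so T is not diagonalizable.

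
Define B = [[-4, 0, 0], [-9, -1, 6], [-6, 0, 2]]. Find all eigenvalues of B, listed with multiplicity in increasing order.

Characteristic polynomial: p(μ) = μ^3 + 3μ^2 - 6μ - 8 = (μ - 2)(μ + 1)(μ + 4).
Roots (with multiplicity): -4, -1, 2.

-4, -1, 2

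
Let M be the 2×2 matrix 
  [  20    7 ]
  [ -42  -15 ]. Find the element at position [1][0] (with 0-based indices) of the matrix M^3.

Characteristic polynomial: r^2 - 5r - 6 = (r - 6)(r + 1), so the eigenvalues are -1, 6.
r=6: eigenvector (1, -2).
r=-1: eigenvector (-1, 3).
P = [[1, -1], [-2, 3]], D = diag(6, -1), P⁻¹ = [[3, 1], [2, 1]].
M³ = P·diag(216, -1)·P⁻¹ = [[650, 217], [-1302, -435]].
The requested entry is -1302.

-1302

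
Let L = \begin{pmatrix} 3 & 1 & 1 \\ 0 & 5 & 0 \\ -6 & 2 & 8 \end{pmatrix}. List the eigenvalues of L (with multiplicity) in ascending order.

5, 5, 6

Characteristic polynomial: p(r) = r^3 - 16r^2 + 85r - 150 = (r - 6)(r - 5)^2.
Roots (with multiplicity): 5, 5, 6.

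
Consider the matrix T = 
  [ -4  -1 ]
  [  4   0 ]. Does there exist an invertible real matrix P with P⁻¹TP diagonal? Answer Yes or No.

No

Characteristic polynomial: p(s) = s^2 + 4s + 4 = (s + 2)^2.
s = -2 has algebraic multiplicity 2; rank(T + 2I) = 1, so geometric multiplicity = 1.
Geometric multiplicity < algebraic multiplicity, so T is not diagonalizable.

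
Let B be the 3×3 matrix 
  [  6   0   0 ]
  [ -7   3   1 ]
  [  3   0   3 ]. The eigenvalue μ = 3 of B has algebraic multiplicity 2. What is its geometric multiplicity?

B − 3I = [[3, 0, 0], [-7, 0, 1], [3, 0, 0]].
This matrix has rank 2, so its null space has dimension 3 − 2 = 1.

1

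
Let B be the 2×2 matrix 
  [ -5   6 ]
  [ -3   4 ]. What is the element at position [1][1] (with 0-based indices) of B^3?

Characteristic polynomial: s^2 + s - 2 = (s - 1)(s + 2), so the eigenvalues are -2, 1.
s=1: eigenvector (1, 1).
s=-2: eigenvector (2, 1).
P = [[1, 2], [1, 1]], D = diag(1, -2), P⁻¹ = [[-1, 2], [1, -1]].
B³ = P·diag(1, -8)·P⁻¹ = [[-17, 18], [-9, 10]].
The requested entry is 10.

10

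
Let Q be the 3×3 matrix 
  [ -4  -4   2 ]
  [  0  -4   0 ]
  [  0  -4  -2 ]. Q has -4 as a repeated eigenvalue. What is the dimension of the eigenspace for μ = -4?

Q + 4I = [[0, -4, 2], [0, 0, 0], [0, -4, 2]].
This matrix has rank 1, so its null space has dimension 3 − 1 = 2.

2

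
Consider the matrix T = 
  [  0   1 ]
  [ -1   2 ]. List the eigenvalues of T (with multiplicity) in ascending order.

1, 1

Characteristic polynomial: p(s) = s^2 - 2s + 1 = (s - 1)^2.
Roots (with multiplicity): 1, 1.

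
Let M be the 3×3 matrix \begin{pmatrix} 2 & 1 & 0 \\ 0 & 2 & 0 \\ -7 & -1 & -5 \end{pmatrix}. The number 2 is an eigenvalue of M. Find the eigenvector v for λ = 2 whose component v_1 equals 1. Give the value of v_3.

M − 2I = [[0, 1, 0], [0, 0, 0], [-7, -1, -7]].
Solving (M − 2I)v = 0 gives the eigenspace spanned by (1, 0, -1).
With v_1 = 1, v = (1, 0, -1), so v_3 = -1.

-1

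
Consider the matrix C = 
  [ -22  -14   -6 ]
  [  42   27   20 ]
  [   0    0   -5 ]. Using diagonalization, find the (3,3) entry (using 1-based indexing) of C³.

Characteristic polynomial: μ^3 - 31μ - 30 = (μ - 6)(μ + 1)(μ + 5), so the eigenvalues are -5, -1, 6.
μ=6: eigenvector (1, -2, 0).
μ=-5: eigenvector (-2, 2, 1).
μ=-1: eigenvector (2, -3, 0).
P = [[1, -2, 2], [-2, 2, -3], [0, 1, 0]], D = diag(6, -5, -1), P⁻¹ = [[-3, -2, -2], [0, 0, 1], [2, 1, 2]].
C³ = P·diag(216, -125, -1)·P⁻¹ = [[-652, -434, -186], [1302, 867, 620], [0, 0, -125]].
The requested entry is -125.

-125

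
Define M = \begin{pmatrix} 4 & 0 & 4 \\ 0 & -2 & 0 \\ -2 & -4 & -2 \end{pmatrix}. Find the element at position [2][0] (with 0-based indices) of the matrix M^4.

-16

Characteristic polynomial: λ^3 - 4λ = λ(λ - 2)(λ + 2), so the eigenvalues are -2, 0, 2.
λ=2: eigenvector (2, 0, -1).
λ=-2: eigenvector (-2, 1, 3).
λ=0: eigenvector (1, 0, -1).
P = [[2, -2, 1], [0, 1, 0], [-1, 3, -1]], D = diag(2, -2, 0), P⁻¹ = [[1, -1, 1], [0, 1, 0], [-1, 4, -2]].
M⁴ = P·diag(16, 16, 0)·P⁻¹ = [[32, -64, 32], [0, 16, 0], [-16, 64, -16]].
The requested entry is -16.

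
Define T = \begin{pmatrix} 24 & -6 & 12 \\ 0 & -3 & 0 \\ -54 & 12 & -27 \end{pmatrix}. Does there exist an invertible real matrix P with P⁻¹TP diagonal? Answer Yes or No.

Characteristic polynomial: p(λ) = λ^3 + 6λ^2 + 9λ = λ(λ + 3)^2.
λ = -3 has algebraic multiplicity 2; rank(T + 3I) = 1, so geometric multiplicity = 2.
Every eigenvalue has geometric = algebraic multiplicity, so T is diagonalizable.

Yes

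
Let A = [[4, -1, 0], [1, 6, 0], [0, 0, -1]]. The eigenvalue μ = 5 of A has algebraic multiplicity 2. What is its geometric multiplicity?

1

A − 5I = [[-1, -1, 0], [1, 1, 0], [0, 0, -6]].
This matrix has rank 2, so its null space has dimension 3 − 2 = 1.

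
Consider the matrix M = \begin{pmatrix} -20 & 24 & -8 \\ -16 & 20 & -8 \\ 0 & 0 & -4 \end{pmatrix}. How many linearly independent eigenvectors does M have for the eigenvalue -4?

M + 4I = [[-16, 24, -8], [-16, 24, -8], [0, 0, 0]].
This matrix has rank 1, so its null space has dimension 3 − 1 = 2.

2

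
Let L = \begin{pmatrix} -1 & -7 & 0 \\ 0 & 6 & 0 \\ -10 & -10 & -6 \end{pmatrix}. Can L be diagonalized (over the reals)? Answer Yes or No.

Yes

Characteristic polynomial: p(t) = t^3 + t^2 - 36t - 36 = (t - 6)(t + 1)(t + 6).
All 3 eigenvalues are distinct, so L is diagonalizable.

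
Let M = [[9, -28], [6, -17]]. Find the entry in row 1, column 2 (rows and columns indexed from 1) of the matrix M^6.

208544

Characteristic polynomial: μ^2 + 8μ + 15 = (μ + 3)(μ + 5), so the eigenvalues are -5, -3.
μ=-5: eigenvector (2, 1).
μ=-3: eigenvector (7, 3).
P = [[2, 7], [1, 3]], D = diag(-5, -3), P⁻¹ = [[-3, 7], [1, -2]].
M⁶ = P·diag(15625, 729)·P⁻¹ = [[-88647, 208544], [-44688, 105001]].
The requested entry is 208544.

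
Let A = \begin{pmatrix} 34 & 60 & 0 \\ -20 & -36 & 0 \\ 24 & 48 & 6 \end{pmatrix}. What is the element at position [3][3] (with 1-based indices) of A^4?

1296

Characteristic polynomial: r^3 - 4r^2 - 36r + 144 = (r - 6)(r - 4)(r + 6), so the eigenvalues are -6, 4, 6.
r=6: eigenvector (0, 0, 1).
r=4: eigenvector (-2, 1, 0).
r=-6: eigenvector (-3, 2, -2).
P = [[0, -2, -3], [0, 1, 2], [1, 0, -2]], D = diag(6, 4, -6), P⁻¹ = [[2, 4, 1], [-2, -3, 0], [1, 2, 0]].
A⁴ = P·diag(1296, 256, 1296)·P⁻¹ = [[-2864, -6240, 0], [2080, 4416, 0], [0, 0, 1296]].
The requested entry is 1296.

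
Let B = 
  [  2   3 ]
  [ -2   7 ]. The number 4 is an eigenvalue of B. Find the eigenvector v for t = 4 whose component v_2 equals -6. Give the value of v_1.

B − 4I = [[-2, 3], [-2, 3]].
Solving (B − 4I)v = 0 gives the eigenspace spanned by (-9, -6).
With v_2 = -6, v = (-9, -6), so v_1 = -9.

-9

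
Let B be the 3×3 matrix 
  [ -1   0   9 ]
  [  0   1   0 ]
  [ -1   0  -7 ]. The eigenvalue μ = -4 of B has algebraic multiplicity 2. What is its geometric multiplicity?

1

B + 4I = [[3, 0, 9], [0, 5, 0], [-1, 0, -3]].
This matrix has rank 2, so its null space has dimension 3 − 2 = 1.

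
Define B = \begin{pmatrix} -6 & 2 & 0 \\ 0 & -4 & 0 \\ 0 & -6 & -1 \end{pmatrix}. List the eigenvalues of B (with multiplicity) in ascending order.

-6, -4, -1

Characteristic polynomial: p(t) = t^3 + 11t^2 + 34t + 24 = (t + 1)(t + 4)(t + 6).
Roots (with multiplicity): -6, -4, -1.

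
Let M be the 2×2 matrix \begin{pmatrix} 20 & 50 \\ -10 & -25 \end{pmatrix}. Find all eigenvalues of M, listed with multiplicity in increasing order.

-5, 0

Characteristic polynomial: p(μ) = μ^2 + 5μ = μ(μ + 5).
Roots (with multiplicity): -5, 0.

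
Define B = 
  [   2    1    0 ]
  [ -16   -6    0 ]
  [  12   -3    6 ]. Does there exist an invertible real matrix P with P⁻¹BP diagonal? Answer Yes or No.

Characteristic polynomial: p(μ) = μ^3 - 2μ^2 - 20μ - 24 = (μ - 6)(μ + 2)^2.
μ = -2 has algebraic multiplicity 2; rank(B + 2I) = 2, so geometric multiplicity = 1.
Geometric multiplicity < algebraic multiplicity, so B is not diagonalizable.

No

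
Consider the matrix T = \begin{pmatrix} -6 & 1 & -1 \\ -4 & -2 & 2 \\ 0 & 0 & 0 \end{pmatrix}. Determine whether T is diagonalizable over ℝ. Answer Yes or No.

Characteristic polynomial: p(r) = r^3 + 8r^2 + 16r = r(r + 4)^2.
r = -4 has algebraic multiplicity 2; rank(T + 4I) = 2, so geometric multiplicity = 1.
Geometric multiplicity < algebraic multiplicity, so T is not diagonalizable.

No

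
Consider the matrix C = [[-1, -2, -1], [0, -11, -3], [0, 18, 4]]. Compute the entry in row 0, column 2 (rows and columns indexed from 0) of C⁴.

15

Characteristic polynomial: t^3 + 8t^2 + 17t + 10 = (t + 1)(t + 2)(t + 5), so the eigenvalues are -5, -2, -1.
t=-1: eigenvector (1, 0, 0).
t=-5: eigenvector (0, 1, -2).
t=-2: eigenvector (1, -1, 3).
P = [[1, 0, 1], [0, 1, -1], [0, -2, 3]], D = diag(-1, -5, -2), P⁻¹ = [[1, -2, -1], [0, 3, 1], [0, 2, 1]].
C⁴ = P·diag(1, 625, 16)·P⁻¹ = [[1, 30, 15], [0, 1843, 609], [0, -3654, -1202]].
The requested entry is 15.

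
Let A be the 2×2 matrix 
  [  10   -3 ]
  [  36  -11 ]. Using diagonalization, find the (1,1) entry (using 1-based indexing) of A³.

Characteristic polynomial: λ^2 + λ - 2 = (λ - 1)(λ + 2), so the eigenvalues are -2, 1.
λ=1: eigenvector (1, 3).
λ=-2: eigenvector (1, 4).
P = [[1, 1], [3, 4]], D = diag(1, -2), P⁻¹ = [[4, -1], [-3, 1]].
A³ = P·diag(1, -8)·P⁻¹ = [[28, -9], [108, -35]].
The requested entry is 28.

28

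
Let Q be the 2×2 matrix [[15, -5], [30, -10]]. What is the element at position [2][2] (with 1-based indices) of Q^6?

Characteristic polynomial: λ^2 - 5λ = λ(λ - 5), so the eigenvalues are 0, 5.
λ=0: eigenvector (1, 3).
λ=5: eigenvector (-1, -2).
P = [[1, -1], [3, -2]], D = diag(0, 5), P⁻¹ = [[-2, 1], [-3, 1]].
Q⁶ = P·diag(0, 15625)·P⁻¹ = [[46875, -15625], [93750, -31250]].
The requested entry is -31250.

-31250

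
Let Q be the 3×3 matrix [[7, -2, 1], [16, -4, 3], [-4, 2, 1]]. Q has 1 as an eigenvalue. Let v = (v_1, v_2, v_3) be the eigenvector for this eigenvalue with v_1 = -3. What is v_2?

-6

Q − 1I = [[6, -2, 1], [16, -5, 3], [-4, 2, 0]].
Solving (Q − 1I)v = 0 gives the eigenspace spanned by (-3, -6, 6).
With v_1 = -3, v = (-3, -6, 6), so v_2 = -6.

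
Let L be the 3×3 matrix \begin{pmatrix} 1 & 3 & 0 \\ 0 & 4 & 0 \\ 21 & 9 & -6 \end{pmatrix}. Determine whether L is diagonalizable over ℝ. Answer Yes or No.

Characteristic polynomial: p(t) = t^3 + t^2 - 26t + 24 = (t - 4)(t - 1)(t + 6).
All 3 eigenvalues are distinct, so L is diagonalizable.

Yes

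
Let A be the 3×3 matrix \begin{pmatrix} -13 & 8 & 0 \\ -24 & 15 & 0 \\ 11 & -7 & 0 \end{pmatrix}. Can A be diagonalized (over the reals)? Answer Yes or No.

Yes

Characteristic polynomial: p(μ) = μ^3 - 2μ^2 - 3μ = μ(μ - 3)(μ + 1).
All 3 eigenvalues are distinct, so A is diagonalizable.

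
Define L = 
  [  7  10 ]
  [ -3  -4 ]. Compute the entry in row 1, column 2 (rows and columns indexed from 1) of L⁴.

150

Characteristic polynomial: t^2 - 3t + 2 = (t - 2)(t - 1), so the eigenvalues are 1, 2.
t=1: eigenvector (-5, 3).
t=2: eigenvector (-2, 1).
P = [[-5, -2], [3, 1]], D = diag(1, 2), P⁻¹ = [[1, 2], [-3, -5]].
L⁴ = P·diag(1, 16)·P⁻¹ = [[91, 150], [-45, -74]].
The requested entry is 150.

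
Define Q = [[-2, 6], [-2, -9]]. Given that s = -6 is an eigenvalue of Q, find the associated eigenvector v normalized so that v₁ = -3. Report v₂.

Q + 6I = [[4, 6], [-2, -3]].
Solving (Q + 6I)v = 0 gives the eigenspace spanned by (-3, 2).
With v₁ = -3, v = (-3, 2), so v₂ = 2.

2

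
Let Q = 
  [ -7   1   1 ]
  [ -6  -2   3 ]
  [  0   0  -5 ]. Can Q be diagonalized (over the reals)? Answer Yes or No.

Characteristic polynomial: p(s) = s^3 + 14s^2 + 65s + 100 = (s + 4)(s + 5)^2.
s = -5 has algebraic multiplicity 2; rank(Q + 5I) = 1, so geometric multiplicity = 2.
Every eigenvalue has geometric = algebraic multiplicity, so Q is diagonalizable.

Yes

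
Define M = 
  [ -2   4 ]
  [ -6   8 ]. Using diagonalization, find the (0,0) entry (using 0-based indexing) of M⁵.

Characteristic polynomial: r^2 - 6r + 8 = (r - 4)(r - 2), so the eigenvalues are 2, 4.
r=4: eigenvector (2, 3).
r=2: eigenvector (1, 1).
P = [[2, 1], [3, 1]], D = diag(4, 2), P⁻¹ = [[-1, 1], [3, -2]].
M⁵ = P·diag(1024, 32)·P⁻¹ = [[-1952, 1984], [-2976, 3008]].
The requested entry is -1952.

-1952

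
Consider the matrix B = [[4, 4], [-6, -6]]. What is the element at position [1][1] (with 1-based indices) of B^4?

Characteristic polynomial: s^2 + 2s = s(s + 2), so the eigenvalues are -2, 0.
s=0: eigenvector (-1, 1).
s=-2: eigenvector (-2, 3).
P = [[-1, -2], [1, 3]], D = diag(0, -2), P⁻¹ = [[-3, -2], [1, 1]].
B⁴ = P·diag(0, 16)·P⁻¹ = [[-32, -32], [48, 48]].
The requested entry is -32.

-32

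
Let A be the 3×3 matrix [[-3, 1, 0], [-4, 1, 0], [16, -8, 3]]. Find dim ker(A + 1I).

A + 1I = [[-2, 1, 0], [-4, 2, 0], [16, -8, 4]].
This matrix has rank 2, so its null space has dimension 3 − 2 = 1.

1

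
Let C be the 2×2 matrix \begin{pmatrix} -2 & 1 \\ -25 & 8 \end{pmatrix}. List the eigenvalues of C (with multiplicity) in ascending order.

3, 3

Characteristic polynomial: p(s) = s^2 - 6s + 9 = (s - 3)^2.
Roots (with multiplicity): 3, 3.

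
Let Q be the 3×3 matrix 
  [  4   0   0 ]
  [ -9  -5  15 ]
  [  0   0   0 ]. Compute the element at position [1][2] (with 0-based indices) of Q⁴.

-1875

Characteristic polynomial: μ^3 + μ^2 - 20μ = μ(μ - 4)(μ + 5), so the eigenvalues are -5, 0, 4.
μ=0: eigenvector (0, 3, 1).
μ=-5: eigenvector (0, 1, 0).
μ=4: eigenvector (1, -1, 0).
P = [[0, 0, 1], [3, 1, -1], [1, 0, 0]], D = diag(0, -5, 4), P⁻¹ = [[0, 0, 1], [1, 1, -3], [1, 0, 0]].
Q⁴ = P·diag(0, 625, 256)·P⁻¹ = [[256, 0, 0], [369, 625, -1875], [0, 0, 0]].
The requested entry is -1875.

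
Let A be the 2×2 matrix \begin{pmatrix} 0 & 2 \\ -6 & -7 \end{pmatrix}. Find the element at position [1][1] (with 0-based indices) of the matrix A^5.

-3367

Characteristic polynomial: t^2 + 7t + 12 = (t + 3)(t + 4), so the eigenvalues are -4, -3.
t=-4: eigenvector (1, -2).
t=-3: eigenvector (2, -3).
P = [[1, 2], [-2, -3]], D = diag(-4, -3), P⁻¹ = [[-3, -2], [2, 1]].
A⁵ = P·diag(-1024, -243)·P⁻¹ = [[2100, 1562], [-4686, -3367]].
The requested entry is -3367.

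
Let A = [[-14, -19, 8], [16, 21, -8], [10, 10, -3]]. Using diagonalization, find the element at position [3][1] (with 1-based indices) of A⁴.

Characteristic polynomial: s^3 - 4s^2 - 11s + 30 = (s - 5)(s - 2)(s + 3), so the eigenvalues are -3, 2, 5.
s=2: eigenvector (1, 0, 2).
s=5: eigenvector (-1, 1, 0).
s=-3: eigenvector (-1, 1, 1).
P = [[1, -1, -1], [0, 1, 1], [2, 0, 1]], D = diag(2, 5, -3), P⁻¹ = [[1, 1, 0], [2, 3, -1], [-2, -2, 1]].
A⁴ = P·diag(16, 625, 81)·P⁻¹ = [[-1072, -1697, 544], [1088, 1713, -544], [-130, -130, 81]].
The requested entry is -130.

-130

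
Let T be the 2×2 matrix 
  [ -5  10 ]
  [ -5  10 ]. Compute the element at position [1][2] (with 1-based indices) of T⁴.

Characteristic polynomial: r^2 - 5r = r(r - 5), so the eigenvalues are 0, 5.
r=5: eigenvector (-1, -1).
r=0: eigenvector (2, 1).
P = [[-1, 2], [-1, 1]], D = diag(5, 0), P⁻¹ = [[1, -2], [1, -1]].
T⁴ = P·diag(625, 0)·P⁻¹ = [[-625, 1250], [-625, 1250]].
The requested entry is 1250.

1250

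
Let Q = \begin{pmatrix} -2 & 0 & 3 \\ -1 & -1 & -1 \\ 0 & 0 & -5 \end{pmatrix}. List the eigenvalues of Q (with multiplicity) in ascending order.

-5, -2, -1

Characteristic polynomial: p(μ) = μ^3 + 8μ^2 + 17μ + 10 = (μ + 1)(μ + 2)(μ + 5).
Roots (with multiplicity): -5, -2, -1.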